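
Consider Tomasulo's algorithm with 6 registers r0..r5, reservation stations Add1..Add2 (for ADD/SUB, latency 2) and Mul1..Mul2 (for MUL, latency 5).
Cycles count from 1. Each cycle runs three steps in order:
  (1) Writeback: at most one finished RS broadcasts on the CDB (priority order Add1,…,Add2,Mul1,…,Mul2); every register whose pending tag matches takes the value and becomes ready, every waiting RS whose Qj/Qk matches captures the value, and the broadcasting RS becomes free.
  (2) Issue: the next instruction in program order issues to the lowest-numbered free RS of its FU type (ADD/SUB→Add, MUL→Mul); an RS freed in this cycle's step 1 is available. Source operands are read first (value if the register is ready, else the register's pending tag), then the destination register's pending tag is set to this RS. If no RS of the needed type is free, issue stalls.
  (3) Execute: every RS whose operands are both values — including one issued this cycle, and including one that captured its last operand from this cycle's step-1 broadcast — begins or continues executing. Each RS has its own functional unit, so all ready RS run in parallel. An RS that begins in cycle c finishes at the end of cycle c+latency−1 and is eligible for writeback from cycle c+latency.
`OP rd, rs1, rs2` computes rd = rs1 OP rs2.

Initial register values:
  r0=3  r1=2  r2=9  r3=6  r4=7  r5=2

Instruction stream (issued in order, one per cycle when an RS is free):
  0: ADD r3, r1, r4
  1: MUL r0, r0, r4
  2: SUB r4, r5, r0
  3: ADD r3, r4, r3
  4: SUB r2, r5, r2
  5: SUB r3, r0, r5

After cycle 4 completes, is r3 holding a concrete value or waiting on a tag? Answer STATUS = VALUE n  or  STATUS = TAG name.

c1: issue ADD r3<-Add1 | r0:3,r1:2,r2:9,r3:Add1,r4:7,r5:2
c2: issue MUL r0<-Mul1 | r0:Mul1,r1:2,r2:9,r3:Add1,r4:7,r5:2
c3: CDB Add1=9; issue SUB r4<-Add1 | r0:Mul1,r1:2,r2:9,r3:9,r4:Add1,r5:2
c4: issue ADD r3<-Add2 | r0:Mul1,r1:2,r2:9,r3:Add2,r4:Add1,r5:2

STATUS = TAG Add2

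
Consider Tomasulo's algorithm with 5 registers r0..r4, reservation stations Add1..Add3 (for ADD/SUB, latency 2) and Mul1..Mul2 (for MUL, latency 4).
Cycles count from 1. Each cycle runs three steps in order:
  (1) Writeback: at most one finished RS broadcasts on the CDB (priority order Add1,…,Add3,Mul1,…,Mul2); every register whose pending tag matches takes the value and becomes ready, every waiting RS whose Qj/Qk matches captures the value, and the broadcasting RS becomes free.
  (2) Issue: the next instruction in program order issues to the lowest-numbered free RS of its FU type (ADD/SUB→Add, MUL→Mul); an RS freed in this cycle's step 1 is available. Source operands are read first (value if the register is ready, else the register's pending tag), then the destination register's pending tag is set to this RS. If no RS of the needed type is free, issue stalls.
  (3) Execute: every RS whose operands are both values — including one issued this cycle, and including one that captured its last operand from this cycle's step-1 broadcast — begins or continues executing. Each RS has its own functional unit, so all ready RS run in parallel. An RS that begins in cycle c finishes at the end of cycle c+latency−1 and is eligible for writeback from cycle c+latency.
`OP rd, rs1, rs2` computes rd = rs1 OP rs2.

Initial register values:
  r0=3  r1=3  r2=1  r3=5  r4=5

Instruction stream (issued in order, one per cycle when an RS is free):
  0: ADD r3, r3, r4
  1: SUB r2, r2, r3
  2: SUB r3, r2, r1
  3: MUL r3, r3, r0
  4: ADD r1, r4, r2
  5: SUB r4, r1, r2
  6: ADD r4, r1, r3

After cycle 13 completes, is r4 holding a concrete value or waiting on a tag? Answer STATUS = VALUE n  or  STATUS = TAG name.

STATUS = VALUE -40

  c1: issue ADD r3<-Add1  regs: r0:3,r1:3,r2:1,r3:Add1,r4:5
  c2: issue SUB r2<-Add2  regs: r0:3,r1:3,r2:Add2,r3:Add1,r4:5
  c3: CDB Add1=10; issue SUB r3<-Add1  regs: r0:3,r1:3,r2:Add2,r3:Add1,r4:5
  c4: issue MUL r3<-Mul1  regs: r0:3,r1:3,r2:Add2,r3:Mul1,r4:5
  c5: CDB Add2=-9; issue ADD r1<-Add2  regs: r0:3,r1:Add2,r2:-9,r3:Mul1,r4:5
  c6: issue SUB r4<-Add3  regs: r0:3,r1:Add2,r2:-9,r3:Mul1,r4:Add3
  c7: CDB Add1=-12; issue ADD r4<-Add1  regs: r0:3,r1:Add2,r2:-9,r3:Mul1,r4:Add1
  c8: CDB Add2=-4  regs: r0:3,r1:-4,r2:-9,r3:Mul1,r4:Add1
  c9: -  regs: r0:3,r1:-4,r2:-9,r3:Mul1,r4:Add1
  c10: CDB Add3=5  regs: r0:3,r1:-4,r2:-9,r3:Mul1,r4:Add1
  c11: CDB Mul1=-36  regs: r0:3,r1:-4,r2:-9,r3:-36,r4:Add1
  c12: -  regs: r0:3,r1:-4,r2:-9,r3:-36,r4:Add1
  c13: CDB Add1=-40  regs: r0:3,r1:-4,r2:-9,r3:-36,r4:-40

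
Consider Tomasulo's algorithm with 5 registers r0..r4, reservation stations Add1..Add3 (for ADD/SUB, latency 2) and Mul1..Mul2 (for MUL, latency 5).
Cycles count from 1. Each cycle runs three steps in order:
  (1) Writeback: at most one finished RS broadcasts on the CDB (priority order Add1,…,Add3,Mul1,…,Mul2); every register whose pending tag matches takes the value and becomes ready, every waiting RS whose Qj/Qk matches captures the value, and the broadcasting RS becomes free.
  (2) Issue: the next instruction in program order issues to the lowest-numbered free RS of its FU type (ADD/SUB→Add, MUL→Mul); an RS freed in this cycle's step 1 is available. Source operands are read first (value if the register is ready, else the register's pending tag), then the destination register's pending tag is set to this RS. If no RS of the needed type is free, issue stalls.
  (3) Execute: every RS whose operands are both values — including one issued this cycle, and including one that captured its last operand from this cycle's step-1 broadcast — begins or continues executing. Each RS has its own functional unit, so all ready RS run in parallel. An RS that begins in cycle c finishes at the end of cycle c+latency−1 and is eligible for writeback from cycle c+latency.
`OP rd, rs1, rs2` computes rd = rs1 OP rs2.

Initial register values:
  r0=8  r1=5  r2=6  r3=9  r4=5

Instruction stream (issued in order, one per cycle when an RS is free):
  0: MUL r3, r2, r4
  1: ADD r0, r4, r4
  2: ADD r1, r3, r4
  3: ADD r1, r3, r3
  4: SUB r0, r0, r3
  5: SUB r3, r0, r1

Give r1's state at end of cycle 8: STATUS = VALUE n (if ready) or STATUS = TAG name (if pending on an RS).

STATUS = VALUE 60

  c1: issue MUL r3<-Mul1  regs: r0:8,r1:5,r2:6,r3:Mul1,r4:5
  c2: issue ADD r0<-Add1  regs: r0:Add1,r1:5,r2:6,r3:Mul1,r4:5
  c3: issue ADD r1<-Add2  regs: r0:Add1,r1:Add2,r2:6,r3:Mul1,r4:5
  c4: CDB Add1=10; issue ADD r1<-Add1  regs: r0:10,r1:Add1,r2:6,r3:Mul1,r4:5
  c5: issue SUB r0<-Add3  regs: r0:Add3,r1:Add1,r2:6,r3:Mul1,r4:5
  c6: CDB Mul1=30; stall  regs: r0:Add3,r1:Add1,r2:6,r3:30,r4:5
  c7: stall  regs: r0:Add3,r1:Add1,r2:6,r3:30,r4:5
  c8: CDB Add1=60; issue SUB r3<-Add1  regs: r0:Add3,r1:60,r2:6,r3:Add1,r4:5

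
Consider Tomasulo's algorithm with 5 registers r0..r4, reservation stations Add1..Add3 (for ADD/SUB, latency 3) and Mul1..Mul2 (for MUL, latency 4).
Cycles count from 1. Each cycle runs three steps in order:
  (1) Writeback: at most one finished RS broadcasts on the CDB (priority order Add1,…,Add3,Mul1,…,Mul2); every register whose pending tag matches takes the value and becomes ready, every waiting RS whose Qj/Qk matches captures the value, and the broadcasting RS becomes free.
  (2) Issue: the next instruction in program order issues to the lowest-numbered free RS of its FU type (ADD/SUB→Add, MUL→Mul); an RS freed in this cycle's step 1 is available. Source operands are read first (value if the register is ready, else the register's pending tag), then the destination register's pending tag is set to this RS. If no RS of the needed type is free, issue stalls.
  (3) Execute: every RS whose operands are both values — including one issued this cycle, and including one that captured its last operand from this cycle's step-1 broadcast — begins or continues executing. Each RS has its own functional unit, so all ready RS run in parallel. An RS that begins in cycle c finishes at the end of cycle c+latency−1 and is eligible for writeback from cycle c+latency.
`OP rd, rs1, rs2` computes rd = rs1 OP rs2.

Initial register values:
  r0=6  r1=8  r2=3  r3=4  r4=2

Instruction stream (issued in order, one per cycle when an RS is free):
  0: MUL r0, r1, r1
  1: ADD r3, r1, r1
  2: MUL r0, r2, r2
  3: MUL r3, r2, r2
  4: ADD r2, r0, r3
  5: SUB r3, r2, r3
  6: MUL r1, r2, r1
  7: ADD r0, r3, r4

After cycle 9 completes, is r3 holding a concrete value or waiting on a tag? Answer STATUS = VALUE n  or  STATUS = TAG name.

c1: issue MUL r0<-Mul1 | r0:Mul1,r1:8,r2:3,r3:4,r4:2
c2: issue ADD r3<-Add1 | r0:Mul1,r1:8,r2:3,r3:Add1,r4:2
c3: issue MUL r0<-Mul2 | r0:Mul2,r1:8,r2:3,r3:Add1,r4:2
c4: stall | r0:Mul2,r1:8,r2:3,r3:Add1,r4:2
c5: CDB Add1=16; stall | r0:Mul2,r1:8,r2:3,r3:16,r4:2
c6: CDB Mul1=64; issue MUL r3<-Mul1 | r0:Mul2,r1:8,r2:3,r3:Mul1,r4:2
c7: CDB Mul2=9; issue ADD r2<-Add1 | r0:9,r1:8,r2:Add1,r3:Mul1,r4:2
c8: issue SUB r3<-Add2 | r0:9,r1:8,r2:Add1,r3:Add2,r4:2
c9: issue MUL r1<-Mul2 | r0:9,r1:Mul2,r2:Add1,r3:Add2,r4:2

STATUS = TAG Add2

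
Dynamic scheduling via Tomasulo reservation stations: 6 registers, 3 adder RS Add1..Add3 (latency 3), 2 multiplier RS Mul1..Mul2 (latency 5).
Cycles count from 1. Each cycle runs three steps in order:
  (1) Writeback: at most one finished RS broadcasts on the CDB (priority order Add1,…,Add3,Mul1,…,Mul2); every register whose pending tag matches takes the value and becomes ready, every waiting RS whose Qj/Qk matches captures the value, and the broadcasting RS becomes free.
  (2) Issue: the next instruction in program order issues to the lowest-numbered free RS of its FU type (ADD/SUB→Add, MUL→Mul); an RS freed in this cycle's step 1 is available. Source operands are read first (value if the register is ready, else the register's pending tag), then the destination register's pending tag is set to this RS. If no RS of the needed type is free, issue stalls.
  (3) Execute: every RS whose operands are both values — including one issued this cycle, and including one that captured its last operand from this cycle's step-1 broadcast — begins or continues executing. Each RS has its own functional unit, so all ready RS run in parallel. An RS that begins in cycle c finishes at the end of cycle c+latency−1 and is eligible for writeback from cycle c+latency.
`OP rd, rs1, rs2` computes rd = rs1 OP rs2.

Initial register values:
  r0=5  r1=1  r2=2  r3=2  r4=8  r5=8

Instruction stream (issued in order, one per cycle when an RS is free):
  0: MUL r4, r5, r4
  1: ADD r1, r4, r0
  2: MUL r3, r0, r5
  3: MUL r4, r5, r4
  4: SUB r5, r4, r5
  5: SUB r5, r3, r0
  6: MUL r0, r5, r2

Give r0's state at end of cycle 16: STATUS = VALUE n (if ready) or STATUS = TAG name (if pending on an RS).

c1: issue MUL r4<-Mul1 | r0:5,r1:1,r2:2,r3:2,r4:Mul1,r5:8
c2: issue ADD r1<-Add1 | r0:5,r1:Add1,r2:2,r3:2,r4:Mul1,r5:8
c3: issue MUL r3<-Mul2 | r0:5,r1:Add1,r2:2,r3:Mul2,r4:Mul1,r5:8
c4: stall | r0:5,r1:Add1,r2:2,r3:Mul2,r4:Mul1,r5:8
c5: stall | r0:5,r1:Add1,r2:2,r3:Mul2,r4:Mul1,r5:8
c6: CDB Mul1=64; issue MUL r4<-Mul1 | r0:5,r1:Add1,r2:2,r3:Mul2,r4:Mul1,r5:8
c7: issue SUB r5<-Add2 | r0:5,r1:Add1,r2:2,r3:Mul2,r4:Mul1,r5:Add2
c8: CDB Mul2=40; issue SUB r5<-Add3 | r0:5,r1:Add1,r2:2,r3:40,r4:Mul1,r5:Add3
c9: CDB Add1=69; issue MUL r0<-Mul2 | r0:Mul2,r1:69,r2:2,r3:40,r4:Mul1,r5:Add3
c10: - | r0:Mul2,r1:69,r2:2,r3:40,r4:Mul1,r5:Add3
c11: CDB Add3=35 | r0:Mul2,r1:69,r2:2,r3:40,r4:Mul1,r5:35
c12: CDB Mul1=512 | r0:Mul2,r1:69,r2:2,r3:40,r4:512,r5:35
c13: - | r0:Mul2,r1:69,r2:2,r3:40,r4:512,r5:35
c14: - | r0:Mul2,r1:69,r2:2,r3:40,r4:512,r5:35
c15: CDB Add2=504 | r0:Mul2,r1:69,r2:2,r3:40,r4:512,r5:35
c16: CDB Mul2=70 | r0:70,r1:69,r2:2,r3:40,r4:512,r5:35

STATUS = VALUE 70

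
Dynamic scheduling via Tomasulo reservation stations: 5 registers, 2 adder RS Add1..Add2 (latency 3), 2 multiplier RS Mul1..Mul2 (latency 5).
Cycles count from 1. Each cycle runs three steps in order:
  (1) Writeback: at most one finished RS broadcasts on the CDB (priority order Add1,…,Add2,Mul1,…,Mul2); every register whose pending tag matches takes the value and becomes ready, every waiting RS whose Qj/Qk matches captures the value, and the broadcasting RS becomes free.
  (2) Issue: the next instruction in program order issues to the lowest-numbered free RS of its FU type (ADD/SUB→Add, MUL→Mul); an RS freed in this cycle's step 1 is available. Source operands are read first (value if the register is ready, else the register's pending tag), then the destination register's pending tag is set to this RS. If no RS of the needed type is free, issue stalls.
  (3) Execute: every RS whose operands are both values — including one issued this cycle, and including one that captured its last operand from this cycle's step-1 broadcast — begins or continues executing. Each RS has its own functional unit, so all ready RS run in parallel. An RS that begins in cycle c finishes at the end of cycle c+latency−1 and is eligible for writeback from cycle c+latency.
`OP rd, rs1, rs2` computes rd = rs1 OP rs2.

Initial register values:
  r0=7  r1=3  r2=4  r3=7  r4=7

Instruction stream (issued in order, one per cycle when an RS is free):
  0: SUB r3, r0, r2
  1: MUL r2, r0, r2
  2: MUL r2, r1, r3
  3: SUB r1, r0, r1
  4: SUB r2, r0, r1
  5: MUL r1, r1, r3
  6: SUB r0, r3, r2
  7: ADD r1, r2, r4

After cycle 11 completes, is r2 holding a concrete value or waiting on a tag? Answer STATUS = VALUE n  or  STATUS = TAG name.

  c1: issue SUB r3<-Add1  regs: r0:7,r1:3,r2:4,r3:Add1,r4:7
  c2: issue MUL r2<-Mul1  regs: r0:7,r1:3,r2:Mul1,r3:Add1,r4:7
  c3: issue MUL r2<-Mul2  regs: r0:7,r1:3,r2:Mul2,r3:Add1,r4:7
  c4: CDB Add1=3; issue SUB r1<-Add1  regs: r0:7,r1:Add1,r2:Mul2,r3:3,r4:7
  c5: issue SUB r2<-Add2  regs: r0:7,r1:Add1,r2:Add2,r3:3,r4:7
  c6: stall  regs: r0:7,r1:Add1,r2:Add2,r3:3,r4:7
  c7: CDB Add1=4; stall  regs: r0:7,r1:4,r2:Add2,r3:3,r4:7
  c8: CDB Mul1=28; issue MUL r1<-Mul1  regs: r0:7,r1:Mul1,r2:Add2,r3:3,r4:7
  c9: CDB Mul2=9; issue SUB r0<-Add1  regs: r0:Add1,r1:Mul1,r2:Add2,r3:3,r4:7
  c10: CDB Add2=3; issue ADD r1<-Add2  regs: r0:Add1,r1:Add2,r2:3,r3:3,r4:7
  c11: -  regs: r0:Add1,r1:Add2,r2:3,r3:3,r4:7

STATUS = VALUE 3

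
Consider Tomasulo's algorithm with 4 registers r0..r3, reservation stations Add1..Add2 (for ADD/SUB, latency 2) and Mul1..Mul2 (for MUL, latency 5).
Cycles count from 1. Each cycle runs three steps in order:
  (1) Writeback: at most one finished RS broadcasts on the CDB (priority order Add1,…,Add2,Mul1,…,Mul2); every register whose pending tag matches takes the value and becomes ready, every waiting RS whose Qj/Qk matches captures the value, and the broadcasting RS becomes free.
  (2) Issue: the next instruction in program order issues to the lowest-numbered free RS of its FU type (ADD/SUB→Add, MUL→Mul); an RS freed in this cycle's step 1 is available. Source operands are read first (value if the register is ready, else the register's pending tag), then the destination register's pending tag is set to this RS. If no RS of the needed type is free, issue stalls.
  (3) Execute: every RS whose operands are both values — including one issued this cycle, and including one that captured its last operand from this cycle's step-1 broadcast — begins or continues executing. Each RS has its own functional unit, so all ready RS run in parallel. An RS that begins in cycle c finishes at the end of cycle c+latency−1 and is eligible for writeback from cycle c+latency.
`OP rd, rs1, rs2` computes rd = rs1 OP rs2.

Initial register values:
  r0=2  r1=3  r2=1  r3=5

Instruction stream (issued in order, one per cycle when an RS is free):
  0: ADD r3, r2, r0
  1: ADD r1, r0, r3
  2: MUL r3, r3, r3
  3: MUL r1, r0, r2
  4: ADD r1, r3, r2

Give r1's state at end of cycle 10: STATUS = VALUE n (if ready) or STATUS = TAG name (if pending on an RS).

  c1: issue ADD r3<-Add1  regs: r0:2,r1:3,r2:1,r3:Add1
  c2: issue ADD r1<-Add2  regs: r0:2,r1:Add2,r2:1,r3:Add1
  c3: CDB Add1=3; issue MUL r3<-Mul1  regs: r0:2,r1:Add2,r2:1,r3:Mul1
  c4: issue MUL r1<-Mul2  regs: r0:2,r1:Mul2,r2:1,r3:Mul1
  c5: CDB Add2=5; issue ADD r1<-Add1  regs: r0:2,r1:Add1,r2:1,r3:Mul1
  c6: -  regs: r0:2,r1:Add1,r2:1,r3:Mul1
  c7: -  regs: r0:2,r1:Add1,r2:1,r3:Mul1
  c8: CDB Mul1=9  regs: r0:2,r1:Add1,r2:1,r3:9
  c9: CDB Mul2=2  regs: r0:2,r1:Add1,r2:1,r3:9
  c10: CDB Add1=10  regs: r0:2,r1:10,r2:1,r3:9

STATUS = VALUE 10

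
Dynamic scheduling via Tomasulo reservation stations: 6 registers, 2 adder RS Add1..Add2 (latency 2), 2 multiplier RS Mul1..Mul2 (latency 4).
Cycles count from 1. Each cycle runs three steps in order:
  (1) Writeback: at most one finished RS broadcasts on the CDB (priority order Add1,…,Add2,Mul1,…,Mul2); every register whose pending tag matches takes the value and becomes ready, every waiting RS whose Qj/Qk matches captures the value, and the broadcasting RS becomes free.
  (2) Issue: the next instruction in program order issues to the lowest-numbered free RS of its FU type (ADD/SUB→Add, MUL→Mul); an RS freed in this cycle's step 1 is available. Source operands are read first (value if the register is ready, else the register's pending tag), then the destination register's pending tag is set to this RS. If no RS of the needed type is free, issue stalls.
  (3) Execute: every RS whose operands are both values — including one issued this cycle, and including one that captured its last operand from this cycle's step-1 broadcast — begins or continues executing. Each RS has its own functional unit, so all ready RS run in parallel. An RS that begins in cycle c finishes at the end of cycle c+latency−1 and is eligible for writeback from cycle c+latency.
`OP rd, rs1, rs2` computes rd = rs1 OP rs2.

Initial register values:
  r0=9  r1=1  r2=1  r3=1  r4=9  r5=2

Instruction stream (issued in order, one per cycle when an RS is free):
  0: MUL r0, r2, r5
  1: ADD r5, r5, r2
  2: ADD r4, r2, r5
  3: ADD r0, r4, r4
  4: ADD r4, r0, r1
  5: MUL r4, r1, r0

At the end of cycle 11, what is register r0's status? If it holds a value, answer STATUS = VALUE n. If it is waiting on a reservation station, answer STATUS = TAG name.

STATUS = VALUE 8

c1: issue MUL r0<-Mul1 | r0:Mul1,r1:1,r2:1,r3:1,r4:9,r5:2
c2: issue ADD r5<-Add1 | r0:Mul1,r1:1,r2:1,r3:1,r4:9,r5:Add1
c3: issue ADD r4<-Add2 | r0:Mul1,r1:1,r2:1,r3:1,r4:Add2,r5:Add1
c4: CDB Add1=3; issue ADD r0<-Add1 | r0:Add1,r1:1,r2:1,r3:1,r4:Add2,r5:3
c5: CDB Mul1=2; stall | r0:Add1,r1:1,r2:1,r3:1,r4:Add2,r5:3
c6: CDB Add2=4; issue ADD r4<-Add2 | r0:Add1,r1:1,r2:1,r3:1,r4:Add2,r5:3
c7: issue MUL r4<-Mul1 | r0:Add1,r1:1,r2:1,r3:1,r4:Mul1,r5:3
c8: CDB Add1=8 | r0:8,r1:1,r2:1,r3:1,r4:Mul1,r5:3
c9: - | r0:8,r1:1,r2:1,r3:1,r4:Mul1,r5:3
c10: CDB Add2=9 | r0:8,r1:1,r2:1,r3:1,r4:Mul1,r5:3
c11: - | r0:8,r1:1,r2:1,r3:1,r4:Mul1,r5:3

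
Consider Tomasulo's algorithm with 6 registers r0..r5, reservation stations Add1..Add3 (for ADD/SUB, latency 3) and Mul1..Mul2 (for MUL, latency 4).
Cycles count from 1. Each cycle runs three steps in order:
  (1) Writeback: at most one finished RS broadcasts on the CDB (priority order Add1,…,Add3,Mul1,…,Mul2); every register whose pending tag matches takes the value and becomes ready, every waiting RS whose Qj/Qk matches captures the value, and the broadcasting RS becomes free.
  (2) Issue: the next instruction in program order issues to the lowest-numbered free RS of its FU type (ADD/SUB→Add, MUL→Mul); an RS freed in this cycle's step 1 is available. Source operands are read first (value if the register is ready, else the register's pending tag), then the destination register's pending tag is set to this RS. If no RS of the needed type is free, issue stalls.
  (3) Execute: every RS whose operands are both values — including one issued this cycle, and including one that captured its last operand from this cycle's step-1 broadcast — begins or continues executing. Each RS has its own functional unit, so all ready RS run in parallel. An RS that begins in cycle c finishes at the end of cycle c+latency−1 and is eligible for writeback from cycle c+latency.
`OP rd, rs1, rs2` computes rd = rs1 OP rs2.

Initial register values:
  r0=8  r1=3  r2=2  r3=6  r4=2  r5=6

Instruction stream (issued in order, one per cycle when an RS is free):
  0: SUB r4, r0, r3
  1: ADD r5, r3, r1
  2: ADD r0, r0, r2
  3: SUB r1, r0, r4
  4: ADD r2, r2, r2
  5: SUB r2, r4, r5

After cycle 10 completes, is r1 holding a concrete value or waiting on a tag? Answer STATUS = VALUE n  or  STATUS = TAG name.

STATUS = VALUE 8

cycle 1: issue SUB r4<-Add1 // r0:8,r1:3,r2:2,r3:6,r4:Add1,r5:6
cycle 2: issue ADD r5<-Add2 // r0:8,r1:3,r2:2,r3:6,r4:Add1,r5:Add2
cycle 3: issue ADD r0<-Add3 // r0:Add3,r1:3,r2:2,r3:6,r4:Add1,r5:Add2
cycle 4: CDB Add1=2; issue SUB r1<-Add1 // r0:Add3,r1:Add1,r2:2,r3:6,r4:2,r5:Add2
cycle 5: CDB Add2=9; issue ADD r2<-Add2 // r0:Add3,r1:Add1,r2:Add2,r3:6,r4:2,r5:9
cycle 6: CDB Add3=10; issue SUB r2<-Add3 // r0:10,r1:Add1,r2:Add3,r3:6,r4:2,r5:9
cycle 7: - // r0:10,r1:Add1,r2:Add3,r3:6,r4:2,r5:9
cycle 8: CDB Add2=4 // r0:10,r1:Add1,r2:Add3,r3:6,r4:2,r5:9
cycle 9: CDB Add1=8 // r0:10,r1:8,r2:Add3,r3:6,r4:2,r5:9
cycle 10: CDB Add3=-7 // r0:10,r1:8,r2:-7,r3:6,r4:2,r5:9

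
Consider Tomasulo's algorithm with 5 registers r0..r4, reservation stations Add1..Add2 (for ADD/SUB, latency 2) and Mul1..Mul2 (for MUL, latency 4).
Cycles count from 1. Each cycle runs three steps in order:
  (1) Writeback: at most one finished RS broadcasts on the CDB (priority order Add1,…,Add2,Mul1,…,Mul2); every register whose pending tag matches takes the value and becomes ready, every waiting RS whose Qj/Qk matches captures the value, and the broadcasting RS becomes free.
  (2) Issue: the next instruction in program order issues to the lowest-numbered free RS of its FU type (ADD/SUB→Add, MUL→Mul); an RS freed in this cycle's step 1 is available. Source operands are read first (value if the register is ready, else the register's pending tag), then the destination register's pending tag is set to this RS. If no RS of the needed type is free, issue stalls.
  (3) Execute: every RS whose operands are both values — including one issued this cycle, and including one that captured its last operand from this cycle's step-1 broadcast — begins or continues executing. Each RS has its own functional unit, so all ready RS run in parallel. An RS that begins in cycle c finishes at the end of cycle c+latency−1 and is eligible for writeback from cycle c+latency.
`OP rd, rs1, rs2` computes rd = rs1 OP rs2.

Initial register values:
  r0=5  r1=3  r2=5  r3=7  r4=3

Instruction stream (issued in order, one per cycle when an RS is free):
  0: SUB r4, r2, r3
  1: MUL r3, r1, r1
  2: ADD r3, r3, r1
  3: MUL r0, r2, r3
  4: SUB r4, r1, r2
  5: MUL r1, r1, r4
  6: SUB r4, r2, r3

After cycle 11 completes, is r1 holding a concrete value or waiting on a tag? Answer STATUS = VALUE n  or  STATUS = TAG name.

cycle 1: issue SUB r4<-Add1 // r0:5,r1:3,r2:5,r3:7,r4:Add1
cycle 2: issue MUL r3<-Mul1 // r0:5,r1:3,r2:5,r3:Mul1,r4:Add1
cycle 3: CDB Add1=-2; issue ADD r3<-Add1 // r0:5,r1:3,r2:5,r3:Add1,r4:-2
cycle 4: issue MUL r0<-Mul2 // r0:Mul2,r1:3,r2:5,r3:Add1,r4:-2
cycle 5: issue SUB r4<-Add2 // r0:Mul2,r1:3,r2:5,r3:Add1,r4:Add2
cycle 6: CDB Mul1=9; issue MUL r1<-Mul1 // r0:Mul2,r1:Mul1,r2:5,r3:Add1,r4:Add2
cycle 7: CDB Add2=-2; issue SUB r4<-Add2 // r0:Mul2,r1:Mul1,r2:5,r3:Add1,r4:Add2
cycle 8: CDB Add1=12 // r0:Mul2,r1:Mul1,r2:5,r3:12,r4:Add2
cycle 9: - // r0:Mul2,r1:Mul1,r2:5,r3:12,r4:Add2
cycle 10: CDB Add2=-7 // r0:Mul2,r1:Mul1,r2:5,r3:12,r4:-7
cycle 11: CDB Mul1=-6 // r0:Mul2,r1:-6,r2:5,r3:12,r4:-7

STATUS = VALUE -6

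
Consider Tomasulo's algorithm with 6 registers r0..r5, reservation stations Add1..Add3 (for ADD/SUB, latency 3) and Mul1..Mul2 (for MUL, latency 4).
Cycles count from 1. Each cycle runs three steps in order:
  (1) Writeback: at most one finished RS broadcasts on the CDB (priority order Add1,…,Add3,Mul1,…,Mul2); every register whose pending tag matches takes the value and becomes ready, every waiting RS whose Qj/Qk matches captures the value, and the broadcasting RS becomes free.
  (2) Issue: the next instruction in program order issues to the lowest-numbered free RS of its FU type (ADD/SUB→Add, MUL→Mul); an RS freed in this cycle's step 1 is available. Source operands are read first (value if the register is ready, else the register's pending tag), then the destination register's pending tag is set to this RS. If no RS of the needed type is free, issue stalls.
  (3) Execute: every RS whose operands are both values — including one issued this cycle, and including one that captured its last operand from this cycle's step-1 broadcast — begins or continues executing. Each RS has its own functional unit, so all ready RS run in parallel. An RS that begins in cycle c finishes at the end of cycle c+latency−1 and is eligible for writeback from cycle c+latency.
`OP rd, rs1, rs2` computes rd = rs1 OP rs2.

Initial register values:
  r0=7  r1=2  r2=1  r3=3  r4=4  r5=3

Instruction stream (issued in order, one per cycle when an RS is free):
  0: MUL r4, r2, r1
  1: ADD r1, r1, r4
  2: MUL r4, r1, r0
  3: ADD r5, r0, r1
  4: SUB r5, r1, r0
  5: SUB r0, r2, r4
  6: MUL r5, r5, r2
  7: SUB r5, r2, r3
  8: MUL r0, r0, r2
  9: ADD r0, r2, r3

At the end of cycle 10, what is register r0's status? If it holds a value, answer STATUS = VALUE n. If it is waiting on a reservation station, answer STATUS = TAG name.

STATUS = TAG Add1

  c1: issue MUL r4<-Mul1  regs: r0:7,r1:2,r2:1,r3:3,r4:Mul1,r5:3
  c2: issue ADD r1<-Add1  regs: r0:7,r1:Add1,r2:1,r3:3,r4:Mul1,r5:3
  c3: issue MUL r4<-Mul2  regs: r0:7,r1:Add1,r2:1,r3:3,r4:Mul2,r5:3
  c4: issue ADD r5<-Add2  regs: r0:7,r1:Add1,r2:1,r3:3,r4:Mul2,r5:Add2
  c5: CDB Mul1=2; issue SUB r5<-Add3  regs: r0:7,r1:Add1,r2:1,r3:3,r4:Mul2,r5:Add3
  c6: stall  regs: r0:7,r1:Add1,r2:1,r3:3,r4:Mul2,r5:Add3
  c7: stall  regs: r0:7,r1:Add1,r2:1,r3:3,r4:Mul2,r5:Add3
  c8: CDB Add1=4; issue SUB r0<-Add1  regs: r0:Add1,r1:4,r2:1,r3:3,r4:Mul2,r5:Add3
  c9: issue MUL r5<-Mul1  regs: r0:Add1,r1:4,r2:1,r3:3,r4:Mul2,r5:Mul1
  c10: stall  regs: r0:Add1,r1:4,r2:1,r3:3,r4:Mul2,r5:Mul1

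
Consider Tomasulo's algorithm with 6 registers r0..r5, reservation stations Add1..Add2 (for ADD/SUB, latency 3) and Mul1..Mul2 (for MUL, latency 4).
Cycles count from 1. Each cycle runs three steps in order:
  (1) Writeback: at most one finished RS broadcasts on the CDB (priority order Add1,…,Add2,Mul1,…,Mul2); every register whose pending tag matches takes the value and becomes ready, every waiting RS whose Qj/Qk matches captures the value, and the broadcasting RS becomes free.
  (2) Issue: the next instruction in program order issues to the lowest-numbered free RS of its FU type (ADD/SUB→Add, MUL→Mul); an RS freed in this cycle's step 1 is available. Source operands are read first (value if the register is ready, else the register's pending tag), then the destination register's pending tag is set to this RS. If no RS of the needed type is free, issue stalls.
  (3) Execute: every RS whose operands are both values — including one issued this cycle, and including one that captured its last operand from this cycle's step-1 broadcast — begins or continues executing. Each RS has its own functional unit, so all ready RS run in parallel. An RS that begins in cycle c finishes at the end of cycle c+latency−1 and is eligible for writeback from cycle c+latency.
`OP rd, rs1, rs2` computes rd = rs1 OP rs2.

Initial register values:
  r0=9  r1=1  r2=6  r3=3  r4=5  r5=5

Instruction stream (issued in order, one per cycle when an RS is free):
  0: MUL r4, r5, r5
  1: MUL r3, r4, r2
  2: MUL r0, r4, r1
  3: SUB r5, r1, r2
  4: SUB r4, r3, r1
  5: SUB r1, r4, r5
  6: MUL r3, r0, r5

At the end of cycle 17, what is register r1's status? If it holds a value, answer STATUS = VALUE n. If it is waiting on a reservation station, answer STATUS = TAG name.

STATUS = VALUE 154

  c1: issue MUL r4<-Mul1  regs: r0:9,r1:1,r2:6,r3:3,r4:Mul1,r5:5
  c2: issue MUL r3<-Mul2  regs: r0:9,r1:1,r2:6,r3:Mul2,r4:Mul1,r5:5
  c3: stall  regs: r0:9,r1:1,r2:6,r3:Mul2,r4:Mul1,r5:5
  c4: stall  regs: r0:9,r1:1,r2:6,r3:Mul2,r4:Mul1,r5:5
  c5: CDB Mul1=25; issue MUL r0<-Mul1  regs: r0:Mul1,r1:1,r2:6,r3:Mul2,r4:25,r5:5
  c6: issue SUB r5<-Add1  regs: r0:Mul1,r1:1,r2:6,r3:Mul2,r4:25,r5:Add1
  c7: issue SUB r4<-Add2  regs: r0:Mul1,r1:1,r2:6,r3:Mul2,r4:Add2,r5:Add1
  c8: stall  regs: r0:Mul1,r1:1,r2:6,r3:Mul2,r4:Add2,r5:Add1
  c9: CDB Add1=-5; issue SUB r1<-Add1  regs: r0:Mul1,r1:Add1,r2:6,r3:Mul2,r4:Add2,r5:-5
  c10: CDB Mul1=25; issue MUL r3<-Mul1  regs: r0:25,r1:Add1,r2:6,r3:Mul1,r4:Add2,r5:-5
  c11: CDB Mul2=150  regs: r0:25,r1:Add1,r2:6,r3:Mul1,r4:Add2,r5:-5
  c12: -  regs: r0:25,r1:Add1,r2:6,r3:Mul1,r4:Add2,r5:-5
  c13: -  regs: r0:25,r1:Add1,r2:6,r3:Mul1,r4:Add2,r5:-5
  c14: CDB Add2=149  regs: r0:25,r1:Add1,r2:6,r3:Mul1,r4:149,r5:-5
  c15: CDB Mul1=-125  regs: r0:25,r1:Add1,r2:6,r3:-125,r4:149,r5:-5
  c16: -  regs: r0:25,r1:Add1,r2:6,r3:-125,r4:149,r5:-5
  c17: CDB Add1=154  regs: r0:25,r1:154,r2:6,r3:-125,r4:149,r5:-5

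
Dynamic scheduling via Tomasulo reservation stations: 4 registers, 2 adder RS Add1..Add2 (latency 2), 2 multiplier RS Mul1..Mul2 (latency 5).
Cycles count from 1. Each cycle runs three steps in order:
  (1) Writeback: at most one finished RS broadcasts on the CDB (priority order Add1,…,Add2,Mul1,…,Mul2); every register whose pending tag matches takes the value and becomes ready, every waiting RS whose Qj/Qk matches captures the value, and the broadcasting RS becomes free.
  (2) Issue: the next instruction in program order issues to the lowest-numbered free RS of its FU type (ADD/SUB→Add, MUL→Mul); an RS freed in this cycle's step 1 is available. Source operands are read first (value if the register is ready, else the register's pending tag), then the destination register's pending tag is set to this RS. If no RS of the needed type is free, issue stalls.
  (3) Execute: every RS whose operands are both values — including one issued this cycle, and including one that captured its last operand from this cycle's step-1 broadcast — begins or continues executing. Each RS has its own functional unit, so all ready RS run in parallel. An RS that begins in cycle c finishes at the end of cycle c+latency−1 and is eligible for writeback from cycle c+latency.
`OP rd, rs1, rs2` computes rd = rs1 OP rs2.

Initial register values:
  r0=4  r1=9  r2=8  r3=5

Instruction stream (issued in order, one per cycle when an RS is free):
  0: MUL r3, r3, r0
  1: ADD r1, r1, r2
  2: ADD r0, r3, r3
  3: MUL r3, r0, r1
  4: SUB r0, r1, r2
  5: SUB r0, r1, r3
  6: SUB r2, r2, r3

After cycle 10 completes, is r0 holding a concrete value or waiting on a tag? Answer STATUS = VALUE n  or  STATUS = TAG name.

  c1: issue MUL r3<-Mul1  regs: r0:4,r1:9,r2:8,r3:Mul1
  c2: issue ADD r1<-Add1  regs: r0:4,r1:Add1,r2:8,r3:Mul1
  c3: issue ADD r0<-Add2  regs: r0:Add2,r1:Add1,r2:8,r3:Mul1
  c4: CDB Add1=17; issue MUL r3<-Mul2  regs: r0:Add2,r1:17,r2:8,r3:Mul2
  c5: issue SUB r0<-Add1  regs: r0:Add1,r1:17,r2:8,r3:Mul2
  c6: CDB Mul1=20; stall  regs: r0:Add1,r1:17,r2:8,r3:Mul2
  c7: CDB Add1=9; issue SUB r0<-Add1  regs: r0:Add1,r1:17,r2:8,r3:Mul2
  c8: CDB Add2=40; issue SUB r2<-Add2  regs: r0:Add1,r1:17,r2:Add2,r3:Mul2
  c9: -  regs: r0:Add1,r1:17,r2:Add2,r3:Mul2
  c10: -  regs: r0:Add1,r1:17,r2:Add2,r3:Mul2

STATUS = TAG Add1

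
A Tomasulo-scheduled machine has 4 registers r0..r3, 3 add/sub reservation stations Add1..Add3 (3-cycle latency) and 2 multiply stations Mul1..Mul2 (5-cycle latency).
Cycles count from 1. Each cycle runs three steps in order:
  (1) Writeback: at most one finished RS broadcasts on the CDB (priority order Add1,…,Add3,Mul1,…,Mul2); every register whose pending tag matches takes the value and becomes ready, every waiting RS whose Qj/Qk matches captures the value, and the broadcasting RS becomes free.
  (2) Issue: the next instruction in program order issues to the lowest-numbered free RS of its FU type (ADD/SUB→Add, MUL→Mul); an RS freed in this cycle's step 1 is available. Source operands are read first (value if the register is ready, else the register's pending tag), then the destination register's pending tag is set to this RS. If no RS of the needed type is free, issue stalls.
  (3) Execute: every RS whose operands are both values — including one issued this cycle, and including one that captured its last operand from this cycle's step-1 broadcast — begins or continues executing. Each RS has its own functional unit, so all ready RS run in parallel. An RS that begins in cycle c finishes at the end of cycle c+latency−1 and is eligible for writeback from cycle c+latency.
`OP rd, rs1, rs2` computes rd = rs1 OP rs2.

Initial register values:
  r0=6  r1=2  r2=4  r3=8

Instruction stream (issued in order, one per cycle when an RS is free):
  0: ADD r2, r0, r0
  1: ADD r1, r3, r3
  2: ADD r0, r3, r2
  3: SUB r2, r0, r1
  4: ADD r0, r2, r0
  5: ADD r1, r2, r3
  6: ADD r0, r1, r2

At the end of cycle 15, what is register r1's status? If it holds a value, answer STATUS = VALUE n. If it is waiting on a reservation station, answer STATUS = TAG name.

STATUS = VALUE 12

  c1: issue ADD r2<-Add1  regs: r0:6,r1:2,r2:Add1,r3:8
  c2: issue ADD r1<-Add2  regs: r0:6,r1:Add2,r2:Add1,r3:8
  c3: issue ADD r0<-Add3  regs: r0:Add3,r1:Add2,r2:Add1,r3:8
  c4: CDB Add1=12; issue SUB r2<-Add1  regs: r0:Add3,r1:Add2,r2:Add1,r3:8
  c5: CDB Add2=16; issue ADD r0<-Add2  regs: r0:Add2,r1:16,r2:Add1,r3:8
  c6: stall  regs: r0:Add2,r1:16,r2:Add1,r3:8
  c7: CDB Add3=20; issue ADD r1<-Add3  regs: r0:Add2,r1:Add3,r2:Add1,r3:8
  c8: stall  regs: r0:Add2,r1:Add3,r2:Add1,r3:8
  c9: stall  regs: r0:Add2,r1:Add3,r2:Add1,r3:8
  c10: CDB Add1=4; issue ADD r0<-Add1  regs: r0:Add1,r1:Add3,r2:4,r3:8
  c11: -  regs: r0:Add1,r1:Add3,r2:4,r3:8
  c12: -  regs: r0:Add1,r1:Add3,r2:4,r3:8
  c13: CDB Add2=24  regs: r0:Add1,r1:Add3,r2:4,r3:8
  c14: CDB Add3=12  regs: r0:Add1,r1:12,r2:4,r3:8
  c15: -  regs: r0:Add1,r1:12,r2:4,r3:8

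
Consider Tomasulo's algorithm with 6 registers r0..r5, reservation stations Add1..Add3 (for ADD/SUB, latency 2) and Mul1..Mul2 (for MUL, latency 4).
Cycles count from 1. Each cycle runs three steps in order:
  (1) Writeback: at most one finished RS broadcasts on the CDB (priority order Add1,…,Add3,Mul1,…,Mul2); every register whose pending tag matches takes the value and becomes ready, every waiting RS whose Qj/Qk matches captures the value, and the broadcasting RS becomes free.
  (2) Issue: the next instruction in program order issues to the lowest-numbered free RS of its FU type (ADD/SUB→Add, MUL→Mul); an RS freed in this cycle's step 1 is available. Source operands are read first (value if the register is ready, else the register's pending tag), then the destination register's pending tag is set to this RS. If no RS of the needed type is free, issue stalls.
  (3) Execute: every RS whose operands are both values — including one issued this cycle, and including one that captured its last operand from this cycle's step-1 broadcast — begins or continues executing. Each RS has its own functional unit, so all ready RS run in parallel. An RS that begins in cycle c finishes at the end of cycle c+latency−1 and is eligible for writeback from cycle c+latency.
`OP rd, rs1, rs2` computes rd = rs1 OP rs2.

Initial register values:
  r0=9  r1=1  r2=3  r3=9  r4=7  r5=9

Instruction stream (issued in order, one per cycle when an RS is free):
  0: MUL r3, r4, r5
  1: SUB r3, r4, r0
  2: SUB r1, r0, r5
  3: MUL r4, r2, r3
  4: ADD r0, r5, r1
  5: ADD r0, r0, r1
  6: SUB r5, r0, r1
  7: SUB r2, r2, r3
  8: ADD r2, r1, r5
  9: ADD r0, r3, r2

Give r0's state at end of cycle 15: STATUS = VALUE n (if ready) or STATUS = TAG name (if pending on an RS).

c1: issue MUL r3<-Mul1 | r0:9,r1:1,r2:3,r3:Mul1,r4:7,r5:9
c2: issue SUB r3<-Add1 | r0:9,r1:1,r2:3,r3:Add1,r4:7,r5:9
c3: issue SUB r1<-Add2 | r0:9,r1:Add2,r2:3,r3:Add1,r4:7,r5:9
c4: CDB Add1=-2; issue MUL r4<-Mul2 | r0:9,r1:Add2,r2:3,r3:-2,r4:Mul2,r5:9
c5: CDB Add2=0; issue ADD r0<-Add1 | r0:Add1,r1:0,r2:3,r3:-2,r4:Mul2,r5:9
c6: CDB Mul1=63; issue ADD r0<-Add2 | r0:Add2,r1:0,r2:3,r3:-2,r4:Mul2,r5:9
c7: CDB Add1=9; issue SUB r5<-Add1 | r0:Add2,r1:0,r2:3,r3:-2,r4:Mul2,r5:Add1
c8: CDB Mul2=-6; issue SUB r2<-Add3 | r0:Add2,r1:0,r2:Add3,r3:-2,r4:-6,r5:Add1
c9: CDB Add2=9; issue ADD r2<-Add2 | r0:9,r1:0,r2:Add2,r3:-2,r4:-6,r5:Add1
c10: CDB Add3=5; issue ADD r0<-Add3 | r0:Add3,r1:0,r2:Add2,r3:-2,r4:-6,r5:Add1
c11: CDB Add1=9 | r0:Add3,r1:0,r2:Add2,r3:-2,r4:-6,r5:9
c12: - | r0:Add3,r1:0,r2:Add2,r3:-2,r4:-6,r5:9
c13: CDB Add2=9 | r0:Add3,r1:0,r2:9,r3:-2,r4:-6,r5:9
c14: - | r0:Add3,r1:0,r2:9,r3:-2,r4:-6,r5:9
c15: CDB Add3=7 | r0:7,r1:0,r2:9,r3:-2,r4:-6,r5:9

STATUS = VALUE 7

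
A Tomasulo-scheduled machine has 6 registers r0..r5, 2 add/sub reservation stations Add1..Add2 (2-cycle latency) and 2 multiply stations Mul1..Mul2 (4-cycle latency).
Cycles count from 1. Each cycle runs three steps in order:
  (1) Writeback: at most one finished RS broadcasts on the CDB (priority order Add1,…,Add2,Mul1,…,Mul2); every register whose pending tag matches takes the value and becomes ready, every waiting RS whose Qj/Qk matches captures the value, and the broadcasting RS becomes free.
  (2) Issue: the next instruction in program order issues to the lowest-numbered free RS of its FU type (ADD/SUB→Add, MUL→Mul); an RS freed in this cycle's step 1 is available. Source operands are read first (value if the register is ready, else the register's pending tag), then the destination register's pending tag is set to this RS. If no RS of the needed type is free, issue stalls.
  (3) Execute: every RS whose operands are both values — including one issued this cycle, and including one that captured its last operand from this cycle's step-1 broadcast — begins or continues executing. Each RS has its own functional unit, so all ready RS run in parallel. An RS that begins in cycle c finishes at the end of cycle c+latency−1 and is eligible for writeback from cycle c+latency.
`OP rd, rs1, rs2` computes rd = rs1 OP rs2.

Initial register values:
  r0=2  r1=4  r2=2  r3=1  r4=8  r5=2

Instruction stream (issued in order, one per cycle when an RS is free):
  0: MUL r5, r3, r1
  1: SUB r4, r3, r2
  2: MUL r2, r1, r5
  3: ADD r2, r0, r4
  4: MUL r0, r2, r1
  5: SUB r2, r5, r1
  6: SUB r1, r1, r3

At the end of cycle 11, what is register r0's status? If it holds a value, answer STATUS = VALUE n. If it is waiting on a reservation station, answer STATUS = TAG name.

cycle 1: issue MUL r5<-Mul1 // r0:2,r1:4,r2:2,r3:1,r4:8,r5:Mul1
cycle 2: issue SUB r4<-Add1 // r0:2,r1:4,r2:2,r3:1,r4:Add1,r5:Mul1
cycle 3: issue MUL r2<-Mul2 // r0:2,r1:4,r2:Mul2,r3:1,r4:Add1,r5:Mul1
cycle 4: CDB Add1=-1; issue ADD r2<-Add1 // r0:2,r1:4,r2:Add1,r3:1,r4:-1,r5:Mul1
cycle 5: CDB Mul1=4; issue MUL r0<-Mul1 // r0:Mul1,r1:4,r2:Add1,r3:1,r4:-1,r5:4
cycle 6: CDB Add1=1; issue SUB r2<-Add1 // r0:Mul1,r1:4,r2:Add1,r3:1,r4:-1,r5:4
cycle 7: issue SUB r1<-Add2 // r0:Mul1,r1:Add2,r2:Add1,r3:1,r4:-1,r5:4
cycle 8: CDB Add1=0 // r0:Mul1,r1:Add2,r2:0,r3:1,r4:-1,r5:4
cycle 9: CDB Add2=3 // r0:Mul1,r1:3,r2:0,r3:1,r4:-1,r5:4
cycle 10: CDB Mul1=4 // r0:4,r1:3,r2:0,r3:1,r4:-1,r5:4
cycle 11: CDB Mul2=16 // r0:4,r1:3,r2:0,r3:1,r4:-1,r5:4

STATUS = VALUE 4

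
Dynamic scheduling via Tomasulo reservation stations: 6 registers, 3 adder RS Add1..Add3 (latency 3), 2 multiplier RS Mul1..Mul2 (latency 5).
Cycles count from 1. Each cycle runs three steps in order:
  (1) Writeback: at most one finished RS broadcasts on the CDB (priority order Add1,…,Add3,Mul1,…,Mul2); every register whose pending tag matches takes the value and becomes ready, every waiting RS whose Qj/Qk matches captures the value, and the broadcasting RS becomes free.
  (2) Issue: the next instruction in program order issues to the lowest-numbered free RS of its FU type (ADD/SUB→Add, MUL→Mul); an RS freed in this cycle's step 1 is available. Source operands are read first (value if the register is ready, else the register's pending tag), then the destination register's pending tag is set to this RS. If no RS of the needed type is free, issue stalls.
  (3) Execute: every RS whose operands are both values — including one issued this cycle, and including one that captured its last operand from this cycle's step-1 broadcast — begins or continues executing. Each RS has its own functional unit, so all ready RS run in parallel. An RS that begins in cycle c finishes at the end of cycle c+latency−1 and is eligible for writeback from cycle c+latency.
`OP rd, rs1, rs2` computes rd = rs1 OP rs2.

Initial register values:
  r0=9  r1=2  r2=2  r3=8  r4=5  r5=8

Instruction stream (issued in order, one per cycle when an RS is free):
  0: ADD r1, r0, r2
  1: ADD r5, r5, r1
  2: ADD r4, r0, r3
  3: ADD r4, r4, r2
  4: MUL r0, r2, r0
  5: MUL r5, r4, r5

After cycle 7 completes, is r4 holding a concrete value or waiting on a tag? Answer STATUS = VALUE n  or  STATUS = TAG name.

cycle 1: issue ADD r1<-Add1 // r0:9,r1:Add1,r2:2,r3:8,r4:5,r5:8
cycle 2: issue ADD r5<-Add2 // r0:9,r1:Add1,r2:2,r3:8,r4:5,r5:Add2
cycle 3: issue ADD r4<-Add3 // r0:9,r1:Add1,r2:2,r3:8,r4:Add3,r5:Add2
cycle 4: CDB Add1=11; issue ADD r4<-Add1 // r0:9,r1:11,r2:2,r3:8,r4:Add1,r5:Add2
cycle 5: issue MUL r0<-Mul1 // r0:Mul1,r1:11,r2:2,r3:8,r4:Add1,r5:Add2
cycle 6: CDB Add3=17; issue MUL r5<-Mul2 // r0:Mul1,r1:11,r2:2,r3:8,r4:Add1,r5:Mul2
cycle 7: CDB Add2=19 // r0:Mul1,r1:11,r2:2,r3:8,r4:Add1,r5:Mul2

STATUS = TAG Add1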